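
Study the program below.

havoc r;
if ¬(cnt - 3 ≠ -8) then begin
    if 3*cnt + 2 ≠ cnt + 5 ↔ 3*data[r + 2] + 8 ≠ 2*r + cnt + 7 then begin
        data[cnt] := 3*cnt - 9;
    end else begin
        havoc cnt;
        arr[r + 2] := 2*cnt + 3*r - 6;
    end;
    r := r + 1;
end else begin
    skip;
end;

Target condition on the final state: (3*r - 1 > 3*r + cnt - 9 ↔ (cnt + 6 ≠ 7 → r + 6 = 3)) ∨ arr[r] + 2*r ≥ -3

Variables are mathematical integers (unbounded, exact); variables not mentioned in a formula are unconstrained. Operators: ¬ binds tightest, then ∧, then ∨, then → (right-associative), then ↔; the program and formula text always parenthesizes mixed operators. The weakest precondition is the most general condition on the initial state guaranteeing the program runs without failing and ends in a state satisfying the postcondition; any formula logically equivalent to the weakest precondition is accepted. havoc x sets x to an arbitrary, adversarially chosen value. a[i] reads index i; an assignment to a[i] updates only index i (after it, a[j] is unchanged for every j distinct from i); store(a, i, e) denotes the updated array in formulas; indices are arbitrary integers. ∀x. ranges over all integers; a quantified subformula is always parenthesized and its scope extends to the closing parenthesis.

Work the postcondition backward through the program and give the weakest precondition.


Working backward. After the program, the postcondition (3*r - 1 > 3*r + cnt - 9 ↔ (cnt + 6 ≠ 7 → r + 6 = 3)) ∨ arr[r] + 2*r ≥ -3 must hold; in canonical form it is (cnt < 8 ↔ (cnt ≠ 1 → r = -3)) ∨ arr[r] + 2*r ≥ -3.
Then branch requires ((2*cnt ≠ 3 ↔ 3*data[r + 2] ≠ cnt + 2*r - 1) → ((cnt < 8 ↔ (cnt ≠ 1 → r = -4)) ∨ arr[r + 1] + 2*r ≥ -5)) ∧ ((¬(2*cnt ≠ 3 ↔ 3*data[r + 2] ≠ cnt + 2*r - 1)) → (∀cnt_1. ((cnt_1 < 8 ↔ (cnt_1 ≠ 1 → r = -4)) ∨ store(arr, r + 2, 2*cnt_1 + 3*r - 6)[r + 1] + 2*r ≥ -5))); else branch requires (cnt < 8 ↔ (cnt ≠ 1 → r = -3)) ∨ arr[r] + 2*r ≥ -3.
Before the if: ((¬(cnt ≠ -5)) → (((2*cnt ≠ 3 ↔ 3*data[r + 2] ≠ cnt + 2*r - 1) → ((cnt < 8 ↔ (cnt ≠ 1 → r = -4)) ∨ arr[r + 1] + 2*r ≥ -5)) ∧ ((¬(2*cnt ≠ 3 ↔ 3*data[r + 2] ≠ cnt + 2*r - 1)) → (∀cnt_1. ((cnt_1 < 8 ↔ (cnt_1 ≠ 1 → r = -4)) ∨ store(arr, r + 2, 2*cnt_1 + 3*r - 6)[r + 1] + 2*r ≥ -5))))) ∧ (cnt ≠ -5 → ((cnt < 8 ↔ (cnt ≠ 1 → r = -3)) ∨ arr[r] + 2*r ≥ -3))
Before havoc r: ∀r_1. (((¬(cnt ≠ -5)) → (((2*cnt ≠ 3 ↔ 3*data[r_1 + 2] ≠ cnt + 2*r_1 - 1) → ((cnt < 8 ↔ (cnt ≠ 1 → r_1 = -4)) ∨ arr[r_1 + 1] + 2*r_1 ≥ -5)) ∧ ((¬(2*cnt ≠ 3 ↔ 3*data[r_1 + 2] ≠ cnt + 2*r_1 - 1)) → (∀cnt_1. ((cnt_1 < 8 ↔ (cnt_1 ≠ 1 → r_1 = -4)) ∨ store(arr, r_1 + 2, 2*cnt_1 + 3*r_1 - 6)[r_1 + 1] + 2*r_1 ≥ -5))))) ∧ (cnt ≠ -5 → ((cnt < 8 ↔ (cnt ≠ 1 → r_1 = -3)) ∨ arr[r_1] + 2*r_1 ≥ -3)))
Answer: WP = ∀r_1. (((¬(cnt ≠ -5)) → (((2*cnt ≠ 3 ↔ 3*data[r_1 + 2] ≠ cnt + 2*r_1 - 1) → ((cnt < 8 ↔ (cnt ≠ 1 → r_1 = -4)) ∨ arr[r_1 + 1] + 2*r_1 ≥ -5)) ∧ ((¬(2*cnt ≠ 3 ↔ 3*data[r_1 + 2] ≠ cnt + 2*r_1 - 1)) → (∀cnt_1. ((cnt_1 < 8 ↔ (cnt_1 ≠ 1 → r_1 = -4)) ∨ store(arr, r_1 + 2, 2*cnt_1 + 3*r_1 - 6)[r_1 + 1] + 2*r_1 ≥ -5))))) ∧ (cnt ≠ -5 → ((cnt < 8 ↔ (cnt ≠ 1 → r_1 = -3)) ∨ arr[r_1] + 2*r_1 ≥ -3)))


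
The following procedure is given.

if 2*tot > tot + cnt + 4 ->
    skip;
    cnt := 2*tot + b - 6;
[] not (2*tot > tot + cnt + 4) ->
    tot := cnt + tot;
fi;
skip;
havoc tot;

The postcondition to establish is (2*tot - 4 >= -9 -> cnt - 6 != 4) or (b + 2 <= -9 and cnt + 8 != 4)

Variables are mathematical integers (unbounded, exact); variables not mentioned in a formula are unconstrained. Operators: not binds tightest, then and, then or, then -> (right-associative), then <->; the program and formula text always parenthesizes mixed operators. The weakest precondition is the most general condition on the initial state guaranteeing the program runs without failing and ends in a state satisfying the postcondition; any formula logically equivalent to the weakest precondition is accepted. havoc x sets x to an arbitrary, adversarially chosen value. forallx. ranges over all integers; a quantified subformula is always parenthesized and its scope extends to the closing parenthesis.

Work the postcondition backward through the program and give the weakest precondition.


Working backward. After the program, the postcondition (2*tot - 4 >= -9 -> cnt - 6 != 4) or (b + 2 <= -9 and cnt + 8 != 4) must hold; in canonical form it is (2*tot >= -5 -> cnt != 10) or (b <= -11 and cnt != -4).
Before havoc tot: forall tot_1. ((2*tot_1 >= -5 -> cnt != 10) or (b <= -11 and cnt != -4))
Before skip: forall tot_1. ((2*tot_1 >= -5 -> cnt != 10) or (b <= -11 and cnt != -4))
Then branch requires forall tot_1. ((2*tot_1 >= -5 -> b + 2*tot != 16) or (b <= -11 and b + 2*tot != 2)); else branch requires forall tot_1. ((2*tot_1 >= -5 -> cnt != 10) or (b <= -11 and cnt != -4)).
Before the if: (tot > cnt + 4 -> (forall tot_1. ((2*tot_1 >= -5 -> b + 2*tot != 16) or (b <= -11 and b + 2*tot != 2)))) and ((not (tot > cnt + 4)) -> (forall tot_1. ((2*tot_1 >= -5 -> cnt != 10) or (b <= -11 and cnt != -4))))
Answer: WP = (tot > cnt + 4 -> (forall tot_1. ((2*tot_1 >= -5 -> b + 2*tot != 16) or (b <= -11 and b + 2*tot != 2)))) and ((not (tot > cnt + 4)) -> (forall tot_1. ((2*tot_1 >= -5 -> cnt != 10) or (b <= -11 and cnt != -4))))


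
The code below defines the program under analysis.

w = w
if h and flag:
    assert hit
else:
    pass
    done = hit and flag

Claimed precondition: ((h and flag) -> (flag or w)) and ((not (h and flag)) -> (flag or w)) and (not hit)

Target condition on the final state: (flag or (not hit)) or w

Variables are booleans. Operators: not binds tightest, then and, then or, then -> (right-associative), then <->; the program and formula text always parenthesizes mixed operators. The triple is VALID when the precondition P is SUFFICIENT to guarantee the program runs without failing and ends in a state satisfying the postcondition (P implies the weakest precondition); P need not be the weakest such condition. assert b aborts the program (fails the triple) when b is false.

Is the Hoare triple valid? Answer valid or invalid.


Working backward. After the program, the postcondition (flag or (not hit)) or w must hold; in canonical form it is flag or (not hit) or w.
Then branch requires hit and (flag or (not hit) or w); else branch requires flag or (not hit) or w.
Before the if: ((h and flag) -> (hit and (flag or (not hit) or w))) and ((not (h and flag)) -> (flag or (not hit) or w))
Before w := w: ((h and flag) -> (hit and (flag or (not hit) or w))) and ((not (h and flag)) -> (flag or (not hit) or w))
The weakest precondition is ((h and flag) -> (hit and (flag or (not hit) or w))) and ((not (h and flag)) -> (flag or (not hit) or w)).
Check whether ((h and flag) -> (flag or w)) and ((not (h and flag)) -> (flag or w)) and (not hit) implies it.
Countermodel: at the initial state flag = true, h = true, hit = false, w = false, the precondition holds but the weakest precondition fails.
Answer: invalid


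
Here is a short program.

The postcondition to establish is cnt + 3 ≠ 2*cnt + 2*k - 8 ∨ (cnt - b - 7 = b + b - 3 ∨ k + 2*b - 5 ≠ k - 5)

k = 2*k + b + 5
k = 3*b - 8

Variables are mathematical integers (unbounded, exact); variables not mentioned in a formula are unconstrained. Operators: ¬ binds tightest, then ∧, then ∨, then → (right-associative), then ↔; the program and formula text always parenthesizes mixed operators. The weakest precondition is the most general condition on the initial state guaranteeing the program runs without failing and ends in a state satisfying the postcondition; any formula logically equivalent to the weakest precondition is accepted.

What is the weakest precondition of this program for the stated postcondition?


Working backward. After the program, the postcondition cnt + 3 ≠ 2*cnt + 2*k - 8 ∨ (cnt - b - 7 = b + b - 3 ∨ k + 2*b - 5 ≠ k - 5) must hold; in canonical form it is cnt + 2*k ≠ 11 ∨ cnt = 3*b + 4 ∨ 2*b ≠ 0.
Before k := 3*b - 8: 6*b + cnt ≠ 27 ∨ cnt = 3*b + 4 ∨ 2*b ≠ 0
Before k := 2*k + b + 5: 6*b + cnt ≠ 27 ∨ cnt = 3*b + 4 ∨ 2*b ≠ 0
Answer: WP = 6*b + cnt ≠ 27 ∨ cnt = 3*b + 4 ∨ 2*b ≠ 0


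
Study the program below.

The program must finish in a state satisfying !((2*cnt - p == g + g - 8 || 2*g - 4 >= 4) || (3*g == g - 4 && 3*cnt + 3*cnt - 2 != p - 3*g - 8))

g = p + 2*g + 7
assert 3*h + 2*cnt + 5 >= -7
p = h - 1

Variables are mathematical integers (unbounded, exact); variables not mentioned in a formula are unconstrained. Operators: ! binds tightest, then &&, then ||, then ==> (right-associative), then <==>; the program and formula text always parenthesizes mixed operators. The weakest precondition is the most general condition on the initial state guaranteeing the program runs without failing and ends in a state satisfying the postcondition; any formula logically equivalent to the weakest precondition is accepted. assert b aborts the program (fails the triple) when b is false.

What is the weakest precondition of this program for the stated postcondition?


Working backward. After the program, the postcondition !((2*cnt - p == g + g - 8 || 2*g - 4 >= 4) || (3*g == g - 4 && 3*cnt + 3*cnt - 2 != p - 3*g - 8)) must hold; in canonical form it is !(2*cnt == 2*g + p - 8 || 2*g >= 8 || (2*g == -4 && 6*cnt + 3*g != p - 6)).
Before p := h - 1: !(2*cnt == 2*g + h - 9 || 2*g >= 8 || (2*g == -4 && 6*cnt + 3*g != h - 7))
Before assert 3*h + 2*cnt + 5 >= -7: 2*cnt + 3*h >= -12 && (!(2*cnt == 2*g + h - 9 || 2*g >= 8 || (2*g == -4 && 6*cnt + 3*g != h - 7)))
Before g := p + 2*g + 7: 2*cnt + 3*h >= -12 && (!(2*cnt == 4*g + h + 2*p + 5 || 4*g + 2*p >= -6 || (4*g + 2*p == -18 && 6*cnt + 6*g + 3*p != h - 28)))
Answer: WP = 2*cnt + 3*h >= -12 && (!(2*cnt == 4*g + h + 2*p + 5 || 4*g + 2*p >= -6 || (4*g + 2*p == -18 && 6*cnt + 6*g + 3*p != h - 28)))


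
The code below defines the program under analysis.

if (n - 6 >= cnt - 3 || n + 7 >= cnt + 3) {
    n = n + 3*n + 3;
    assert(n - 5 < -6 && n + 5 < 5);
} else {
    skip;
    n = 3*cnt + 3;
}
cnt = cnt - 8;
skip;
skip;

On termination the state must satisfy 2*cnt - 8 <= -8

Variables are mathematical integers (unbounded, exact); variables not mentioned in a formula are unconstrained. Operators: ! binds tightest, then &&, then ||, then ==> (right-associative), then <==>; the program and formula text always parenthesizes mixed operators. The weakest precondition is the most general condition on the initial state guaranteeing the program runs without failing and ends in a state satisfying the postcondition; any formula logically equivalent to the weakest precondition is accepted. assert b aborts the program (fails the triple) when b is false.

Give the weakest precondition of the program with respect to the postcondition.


Working backward. After the program, the postcondition 2*cnt - 8 <= -8 must hold; in canonical form it is 2*cnt <= 0.
Before skip: 2*cnt <= 0
Before skip: 2*cnt <= 0
Before cnt := cnt - 8: 2*cnt <= 16
Then branch requires 4*n < -4 && 4*n < -3 && 2*cnt <= 16; else branch requires 2*cnt <= 16.
Before the if: ((n >= cnt + 3 || n >= cnt - 4) ==> (4*n < -4 && 4*n < -3 && 2*cnt <= 16)) && ((!(n >= cnt + 3 || n >= cnt - 4)) ==> 2*cnt <= 16)
Answer: WP = ((n >= cnt + 3 || n >= cnt - 4) ==> (4*n < -4 && 4*n < -3 && 2*cnt <= 16)) && ((!(n >= cnt + 3 || n >= cnt - 4)) ==> 2*cnt <= 16)


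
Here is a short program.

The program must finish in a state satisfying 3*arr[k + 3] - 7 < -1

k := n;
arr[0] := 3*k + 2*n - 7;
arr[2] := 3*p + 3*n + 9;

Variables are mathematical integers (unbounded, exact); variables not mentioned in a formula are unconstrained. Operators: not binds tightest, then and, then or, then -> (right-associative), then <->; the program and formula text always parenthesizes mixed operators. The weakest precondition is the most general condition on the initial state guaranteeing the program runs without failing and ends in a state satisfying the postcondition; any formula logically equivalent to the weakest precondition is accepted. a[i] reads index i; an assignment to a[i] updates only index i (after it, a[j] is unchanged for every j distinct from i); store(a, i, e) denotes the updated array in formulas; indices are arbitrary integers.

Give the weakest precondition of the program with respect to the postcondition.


Working backward. After the program, the postcondition 3*arr[k + 3] - 7 < -1 must hold; in canonical form it is 3*arr[k + 3] < 6.
Before arr[2] := 3*p + 3*n + 9: 3*store(arr, 2, 3*n + 3*p + 9)[k + 3] < 6
Before arr[0] := 3*k + 2*n - 7: 3*store(store(arr, 0, 3*k + 2*n - 7), 2, 3*n + 3*p + 9)[k + 3] < 6
Before k := n: 3*store(store(arr, 0, 5*n - 7), 2, 3*n + 3*p + 9)[n + 3] < 6
Answer: WP = 3*store(store(arr, 0, 5*n - 7), 2, 3*n + 3*p + 9)[n + 3] < 6


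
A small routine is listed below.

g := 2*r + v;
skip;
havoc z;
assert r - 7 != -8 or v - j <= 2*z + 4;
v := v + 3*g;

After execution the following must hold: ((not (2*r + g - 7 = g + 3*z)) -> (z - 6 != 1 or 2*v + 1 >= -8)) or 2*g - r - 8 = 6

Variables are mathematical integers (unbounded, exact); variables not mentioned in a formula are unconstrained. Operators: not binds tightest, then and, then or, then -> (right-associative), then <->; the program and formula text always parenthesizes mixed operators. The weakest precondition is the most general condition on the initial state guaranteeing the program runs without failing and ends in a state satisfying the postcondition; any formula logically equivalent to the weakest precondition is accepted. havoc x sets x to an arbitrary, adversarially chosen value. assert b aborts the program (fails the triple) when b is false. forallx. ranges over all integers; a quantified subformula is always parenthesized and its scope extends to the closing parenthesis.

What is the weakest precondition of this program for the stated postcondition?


Working backward. After the program, the postcondition ((not (2*r + g - 7 = g + 3*z)) -> (z - 6 != 1 or 2*v + 1 >= -8)) or 2*g - r - 8 = 6 must hold; in canonical form it is ((not (2*r = 3*z + 7)) -> (z != 7 or 2*v >= -9)) or 2*g = r + 14.
Before v := v + 3*g: ((not (2*r = 3*z + 7)) -> (z != 7 or 6*g + 2*v >= -9)) or 2*g = r + 14
Before assert r - 7 != -8 or v - j <= 2*z + 4: (r != -1 or v <= j + 2*z + 4) and (((not (2*r = 3*z + 7)) -> (z != 7 or 6*g + 2*v >= -9)) or 2*g = r + 14)
Before havoc z: forall z_1. ((r != -1 or v <= j + 2*z_1 + 4) and (((not (2*r = 3*z_1 + 7)) -> (z_1 != 7 or 6*g + 2*v >= -9)) or 2*g = r + 14))
Before skip: forall z_1. ((r != -1 or v <= j + 2*z_1 + 4) and (((not (2*r = 3*z_1 + 7)) -> (z_1 != 7 or 6*g + 2*v >= -9)) or 2*g = r + 14))
Before g := 2*r + v: forall z_1. ((r != -1 or v <= j + 2*z_1 + 4) and (((not (2*r = 3*z_1 + 7)) -> (z_1 != 7 or 12*r + 8*v >= -9)) or 3*r + 2*v = 14))
Answer: WP = forall z_1. ((r != -1 or v <= j + 2*z_1 + 4) and (((not (2*r = 3*z_1 + 7)) -> (z_1 != 7 or 12*r + 8*v >= -9)) or 3*r + 2*v = 14))


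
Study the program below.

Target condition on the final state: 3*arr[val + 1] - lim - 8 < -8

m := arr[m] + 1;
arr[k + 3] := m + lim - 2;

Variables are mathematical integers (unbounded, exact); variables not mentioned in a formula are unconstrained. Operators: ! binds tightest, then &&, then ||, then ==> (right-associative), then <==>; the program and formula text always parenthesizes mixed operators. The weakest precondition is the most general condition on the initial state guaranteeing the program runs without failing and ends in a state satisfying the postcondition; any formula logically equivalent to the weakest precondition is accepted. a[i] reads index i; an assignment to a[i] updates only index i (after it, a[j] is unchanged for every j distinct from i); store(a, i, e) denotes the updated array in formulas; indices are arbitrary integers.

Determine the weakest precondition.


Working backward. After the program, the postcondition 3*arr[val + 1] - lim - 8 < -8 must hold; in canonical form it is 3*arr[val + 1] < lim.
Before arr[k + 3] := m + lim - 2: 3*store(arr, k + 3, lim + m - 2)[val + 1] < lim
Before m := arr[m] + 1: 3*store(arr, k + 3, arr[m] + lim - 1)[val + 1] < lim
Answer: WP = 3*store(arr, k + 3, arr[m] + lim - 1)[val + 1] < lim


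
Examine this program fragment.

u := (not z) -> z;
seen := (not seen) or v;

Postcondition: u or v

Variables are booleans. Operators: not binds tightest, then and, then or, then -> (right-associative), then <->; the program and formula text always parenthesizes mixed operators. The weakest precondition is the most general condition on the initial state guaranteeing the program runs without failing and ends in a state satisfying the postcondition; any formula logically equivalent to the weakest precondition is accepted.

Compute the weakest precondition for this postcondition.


Working backward. After the program, u or v must hold.
Before seen := (not seen) or v: u or v
Before u := (not z) -> z: ((not z) -> z) or v
Answer: WP = ((not z) -> z) or v


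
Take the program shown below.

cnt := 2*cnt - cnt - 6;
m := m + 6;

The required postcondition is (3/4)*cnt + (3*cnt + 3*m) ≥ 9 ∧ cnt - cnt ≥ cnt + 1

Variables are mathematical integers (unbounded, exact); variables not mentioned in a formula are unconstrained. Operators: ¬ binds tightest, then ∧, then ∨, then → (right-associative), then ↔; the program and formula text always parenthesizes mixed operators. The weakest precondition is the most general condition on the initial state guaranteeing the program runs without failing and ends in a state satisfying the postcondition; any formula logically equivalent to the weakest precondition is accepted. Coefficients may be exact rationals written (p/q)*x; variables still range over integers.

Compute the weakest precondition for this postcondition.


Working backward. After the program, the postcondition (3/4)*cnt + (3*cnt + 3*m) ≥ 9 ∧ cnt - cnt ≥ cnt + 1 must hold; in canonical form it is (15/4)*cnt + 3*m ≥ 9 ∧ cnt ≤ -1.
Before m := m + 6: (15/4)*cnt + 3*m ≥ -9 ∧ cnt ≤ -1
Before cnt := 2*cnt - cnt - 6: (15/4)*cnt + 3*m ≥ 27/2 ∧ cnt ≤ 5
Answer: WP = (15/4)*cnt + 3*m ≥ 27/2 ∧ cnt ≤ 5


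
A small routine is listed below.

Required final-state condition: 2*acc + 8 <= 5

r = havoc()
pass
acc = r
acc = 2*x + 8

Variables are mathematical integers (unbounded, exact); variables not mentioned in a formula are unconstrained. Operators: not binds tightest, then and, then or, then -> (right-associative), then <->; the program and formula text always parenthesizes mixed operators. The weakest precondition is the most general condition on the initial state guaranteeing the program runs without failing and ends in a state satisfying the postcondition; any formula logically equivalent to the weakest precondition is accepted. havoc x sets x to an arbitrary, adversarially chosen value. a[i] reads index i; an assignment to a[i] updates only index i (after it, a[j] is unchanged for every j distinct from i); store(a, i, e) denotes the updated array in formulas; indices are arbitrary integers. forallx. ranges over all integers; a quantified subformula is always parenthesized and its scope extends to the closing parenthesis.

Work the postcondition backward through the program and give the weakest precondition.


Working backward. After the program, the postcondition 2*acc + 8 <= 5 must hold; in canonical form it is 2*acc <= -3.
Before acc := 2*x + 8: 4*x <= -19
Before acc := r: 4*x <= -19
Before skip: 4*x <= -19
Before havoc r: 4*x <= -19
Answer: WP = 4*x <= -19


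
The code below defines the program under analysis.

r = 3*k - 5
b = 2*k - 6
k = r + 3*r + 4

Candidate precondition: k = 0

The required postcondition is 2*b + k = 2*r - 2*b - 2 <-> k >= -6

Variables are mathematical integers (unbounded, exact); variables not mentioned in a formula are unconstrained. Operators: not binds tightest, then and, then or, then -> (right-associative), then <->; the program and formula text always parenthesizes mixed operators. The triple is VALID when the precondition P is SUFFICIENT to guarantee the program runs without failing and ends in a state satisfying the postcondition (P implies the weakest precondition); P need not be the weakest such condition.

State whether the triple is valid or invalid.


Working backward. After the program, the postcondition 2*b + k = 2*r - 2*b - 2 <-> k >= -6 must hold; in canonical form it is 4*b + k = 2*r - 2 <-> k >= -6.
Before k := r + 3*r + 4: 4*b + 2*r = -6 <-> 4*r >= -10
Before b := 2*k - 6: 8*k + 2*r = 18 <-> 4*r >= -10
Before r := 3*k - 5: 14*k = 28 <-> 12*k >= 10
The weakest precondition is 14*k = 28 <-> 12*k >= 10.
Check whether k = 0 implies it.
Every state satisfying the precondition satisfies the weakest precondition: the implication holds.
Answer: valid


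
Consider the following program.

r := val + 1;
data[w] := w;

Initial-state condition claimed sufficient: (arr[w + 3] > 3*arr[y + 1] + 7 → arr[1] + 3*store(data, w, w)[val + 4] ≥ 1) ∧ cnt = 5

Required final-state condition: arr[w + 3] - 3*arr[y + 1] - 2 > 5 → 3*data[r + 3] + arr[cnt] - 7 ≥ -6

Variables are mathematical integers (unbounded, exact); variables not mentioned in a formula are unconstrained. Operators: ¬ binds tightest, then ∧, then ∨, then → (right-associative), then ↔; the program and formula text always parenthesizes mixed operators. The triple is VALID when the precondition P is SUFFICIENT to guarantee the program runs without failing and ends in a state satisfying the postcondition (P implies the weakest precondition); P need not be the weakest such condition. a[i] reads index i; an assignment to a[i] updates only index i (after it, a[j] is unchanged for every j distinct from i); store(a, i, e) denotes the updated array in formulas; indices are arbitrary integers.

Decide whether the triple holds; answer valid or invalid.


Working backward. After the program, the postcondition arr[w + 3] - 3*arr[y + 1] - 2 > 5 → 3*data[r + 3] + arr[cnt] - 7 ≥ -6 must hold; in canonical form it is arr[w + 3] > 3*arr[y + 1] + 7 → arr[cnt] + 3*data[r + 3] ≥ 1.
Before data[w] := w: arr[w + 3] > 3*arr[y + 1] + 7 → arr[cnt] + 3*store(data, w, w)[r + 3] ≥ 1
Before r := val + 1: arr[w + 3] > 3*arr[y + 1] + 7 → arr[cnt] + 3*store(data, w, w)[val + 4] ≥ 1
The weakest precondition is arr[w + 3] > 3*arr[y + 1] + 7 → arr[cnt] + 3*store(data, w, w)[val + 4] ≥ 1.
Check whether (arr[w + 3] > 3*arr[y + 1] + 7 → arr[1] + 3*store(data, w, w)[val + 4] ≥ 1) ∧ cnt = 5 implies it.
Countermodel: at the initial state arr = {[0] = 4, [1] = 7041, [3] = 46571, [5] = -6516, [7] = 15521, elsewhere 4}, cnt = 5, data = {[0] = 2, [1] = 2, [3] = 2, [5] = 2, [7] = 2, elsewhere 2}, val = -4, w = 0, y = 6, the precondition holds but the weakest precondition fails.
Answer: invalid


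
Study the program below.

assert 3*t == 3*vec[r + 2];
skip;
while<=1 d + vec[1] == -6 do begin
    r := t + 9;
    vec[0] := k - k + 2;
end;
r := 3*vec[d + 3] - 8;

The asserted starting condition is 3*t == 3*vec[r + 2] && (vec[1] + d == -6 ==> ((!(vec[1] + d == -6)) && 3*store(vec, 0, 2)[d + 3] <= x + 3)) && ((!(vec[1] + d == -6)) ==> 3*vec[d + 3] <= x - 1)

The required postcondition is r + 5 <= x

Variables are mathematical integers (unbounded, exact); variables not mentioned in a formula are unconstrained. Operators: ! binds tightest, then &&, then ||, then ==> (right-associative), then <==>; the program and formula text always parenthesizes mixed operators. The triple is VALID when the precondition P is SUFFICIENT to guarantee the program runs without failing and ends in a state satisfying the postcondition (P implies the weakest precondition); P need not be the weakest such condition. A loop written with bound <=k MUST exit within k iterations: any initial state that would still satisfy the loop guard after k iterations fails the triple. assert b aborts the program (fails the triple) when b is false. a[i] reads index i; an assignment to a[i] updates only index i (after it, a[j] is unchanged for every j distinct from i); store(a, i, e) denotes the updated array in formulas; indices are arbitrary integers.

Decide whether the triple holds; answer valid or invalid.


Working backward. After the program, the postcondition r + 5 <= x must hold; in canonical form it is r <= x - 5.
Before r := 3*vec[d + 3] - 8: 3*vec[d + 3] <= x + 3
Before the loop (bound <=1), unroll the exhaustion recursion (WP_0 = exit-now case; WP_j = one more guarded iteration, up to j = 1):
  WP_0: (!(vec[1] + d == -6)) && 3*vec[d + 3] <= x + 3
  WP_1: (vec[1] + d == -6 ==> ((!(vec[1] + d == -6)) && 3*store(vec, 0, 2)[d + 3] <= x + 3)) && ((!(vec[1] + d == -6)) ==> 3*vec[d + 3] <= x + 3)
So before the loop: (vec[1] + d == -6 ==> ((!(vec[1] + d == -6)) && 3*store(vec, 0, 2)[d + 3] <= x + 3)) && ((!(vec[1] + d == -6)) ==> 3*vec[d + 3] <= x + 3)
Before skip: (vec[1] + d == -6 ==> ((!(vec[1] + d == -6)) && 3*store(vec, 0, 2)[d + 3] <= x + 3)) && ((!(vec[1] + d == -6)) ==> 3*vec[d + 3] <= x + 3)
Before assert 3*t == 3*vec[r + 2]: 3*t == 3*vec[r + 2] && (vec[1] + d == -6 ==> ((!(vec[1] + d == -6)) && 3*store(vec, 0, 2)[d + 3] <= x + 3)) && ((!(vec[1] + d == -6)) ==> 3*vec[d + 3] <= x + 3)
The weakest precondition is 3*t == 3*vec[r + 2] && (vec[1] + d == -6 ==> ((!(vec[1] + d == -6)) && 3*store(vec, 0, 2)[d + 3] <= x + 3)) && ((!(vec[1] + d == -6)) ==> 3*vec[d + 3] <= x + 3).
Check whether 3*t == 3*vec[r + 2] && (vec[1] + d == -6 ==> ((!(vec[1] + d == -6)) && 3*store(vec, 0, 2)[d + 3] <= x + 3)) && ((!(vec[1] + d == -6)) ==> 3*vec[d + 3] <= x - 1) implies it.
Every state satisfying the precondition satisfies the weakest precondition: the implication holds.
Answer: valid


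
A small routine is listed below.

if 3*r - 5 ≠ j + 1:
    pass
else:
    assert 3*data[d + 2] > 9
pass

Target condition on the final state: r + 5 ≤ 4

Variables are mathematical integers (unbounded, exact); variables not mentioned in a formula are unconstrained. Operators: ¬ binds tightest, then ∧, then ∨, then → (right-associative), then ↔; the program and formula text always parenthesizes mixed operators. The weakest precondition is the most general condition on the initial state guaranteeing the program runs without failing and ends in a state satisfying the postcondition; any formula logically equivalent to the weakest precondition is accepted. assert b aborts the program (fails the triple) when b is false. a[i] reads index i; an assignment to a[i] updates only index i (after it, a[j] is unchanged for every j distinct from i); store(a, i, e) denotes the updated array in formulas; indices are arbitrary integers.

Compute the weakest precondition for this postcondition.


Working backward. After the program, the postcondition r + 5 ≤ 4 must hold; in canonical form it is r ≤ -1.
Before skip: r ≤ -1
Then branch requires r ≤ -1; else branch requires 3*data[d + 2] > 9 ∧ r ≤ -1.
Before the if: (3*r ≠ j + 6 → r ≤ -1) ∧ ((¬(3*r ≠ j + 6)) → (3*data[d + 2] > 9 ∧ r ≤ -1))
Answer: WP = (3*r ≠ j + 6 → r ≤ -1) ∧ ((¬(3*r ≠ j + 6)) → (3*data[d + 2] > 9 ∧ r ≤ -1))


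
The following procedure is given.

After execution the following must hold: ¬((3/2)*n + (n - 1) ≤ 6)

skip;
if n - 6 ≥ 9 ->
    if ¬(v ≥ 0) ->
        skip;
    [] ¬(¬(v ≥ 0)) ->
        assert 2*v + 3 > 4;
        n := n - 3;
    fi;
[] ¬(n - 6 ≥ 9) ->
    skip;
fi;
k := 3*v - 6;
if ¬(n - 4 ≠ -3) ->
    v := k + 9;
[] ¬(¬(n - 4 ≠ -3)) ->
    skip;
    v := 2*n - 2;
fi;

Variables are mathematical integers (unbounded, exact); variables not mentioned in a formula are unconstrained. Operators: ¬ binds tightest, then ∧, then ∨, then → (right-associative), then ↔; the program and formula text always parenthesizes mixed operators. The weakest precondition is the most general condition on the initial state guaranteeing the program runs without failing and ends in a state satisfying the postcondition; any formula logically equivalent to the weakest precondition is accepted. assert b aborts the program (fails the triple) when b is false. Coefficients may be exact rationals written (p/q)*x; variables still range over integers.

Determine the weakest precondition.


Working backward. After the program, the postcondition ¬((3/2)*n + (n - 1) ≤ 6) must hold; in canonical form it is ¬((5/2)*n ≤ 7).
Then branch requires ¬((5/2)*n ≤ 7); else branch requires ¬((5/2)*n ≤ 7).
Before the if: ((¬(n ≠ 1)) → (¬((5/2)*n ≤ 7))) ∧ (n ≠ 1 → (¬((5/2)*n ≤ 7)))
Before k := 3*v - 6: ((¬(n ≠ 1)) → (¬((5/2)*n ≤ 7))) ∧ (n ≠ 1 → (¬((5/2)*n ≤ 7)))
Then branch requires ((¬(v ≥ 0)) → (((¬(n ≠ 1)) → (¬((5/2)*n ≤ 7))) ∧ (n ≠ 1 → (¬((5/2)*n ≤ 7))))) ∧ (v ≥ 0 → (2*v > 1 ∧ ((¬(n ≠ 4)) → (¬((5/2)*n ≤ 29/2))) ∧ (n ≠ 4 → (¬((5/2)*n ≤ 29/2))))); else branch requires ((¬(n ≠ 1)) → (¬((5/2)*n ≤ 7))) ∧ (n ≠ 1 → (¬((5/2)*n ≤ 7))).
Before the if: (n ≥ 15 → (((¬(v ≥ 0)) → (((¬(n ≠ 1)) → (¬((5/2)*n ≤ 7))) ∧ (n ≠ 1 → (¬((5/2)*n ≤ 7))))) ∧ (v ≥ 0 → (2*v > 1 ∧ ((¬(n ≠ 4)) → (¬((5/2)*n ≤ 29/2))) ∧ (n ≠ 4 → (¬((5/2)*n ≤ 29/2))))))) ∧ ((¬(n ≥ 15)) → (((¬(n ≠ 1)) → (¬((5/2)*n ≤ 7))) ∧ (n ≠ 1 → (¬((5/2)*n ≤ 7)))))
Before skip: (n ≥ 15 → (((¬(v ≥ 0)) → (((¬(n ≠ 1)) → (¬((5/2)*n ≤ 7))) ∧ (n ≠ 1 → (¬((5/2)*n ≤ 7))))) ∧ (v ≥ 0 → (2*v > 1 ∧ ((¬(n ≠ 4)) → (¬((5/2)*n ≤ 29/2))) ∧ (n ≠ 4 → (¬((5/2)*n ≤ 29/2))))))) ∧ ((¬(n ≥ 15)) → (((¬(n ≠ 1)) → (¬((5/2)*n ≤ 7))) ∧ (n ≠ 1 → (¬((5/2)*n ≤ 7)))))
Answer: WP = (n ≥ 15 → (((¬(v ≥ 0)) → (((¬(n ≠ 1)) → (¬((5/2)*n ≤ 7))) ∧ (n ≠ 1 → (¬((5/2)*n ≤ 7))))) ∧ (v ≥ 0 → (2*v > 1 ∧ ((¬(n ≠ 4)) → (¬((5/2)*n ≤ 29/2))) ∧ (n ≠ 4 → (¬((5/2)*n ≤ 29/2))))))) ∧ ((¬(n ≥ 15)) → (((¬(n ≠ 1)) → (¬((5/2)*n ≤ 7))) ∧ (n ≠ 1 → (¬((5/2)*n ≤ 7)))))


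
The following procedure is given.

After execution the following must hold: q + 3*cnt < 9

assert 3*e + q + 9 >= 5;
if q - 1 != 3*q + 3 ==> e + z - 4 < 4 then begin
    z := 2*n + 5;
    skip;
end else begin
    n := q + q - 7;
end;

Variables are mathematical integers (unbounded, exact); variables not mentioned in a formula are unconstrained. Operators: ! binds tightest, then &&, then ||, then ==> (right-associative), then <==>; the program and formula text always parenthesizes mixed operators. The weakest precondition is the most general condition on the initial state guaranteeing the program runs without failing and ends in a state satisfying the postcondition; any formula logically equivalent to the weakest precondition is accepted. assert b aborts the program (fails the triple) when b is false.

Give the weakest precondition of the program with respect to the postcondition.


Working backward. After the program, the postcondition q + 3*cnt < 9 must hold; in canonical form it is 3*cnt + q < 9.
Then branch requires 3*cnt + q < 9; else branch requires 3*cnt + q < 9.
Before the if: ((2*q != -4 ==> e + z < 8) ==> 3*cnt + q < 9) && ((!(2*q != -4 ==> e + z < 8)) ==> 3*cnt + q < 9)
Before assert 3*e + q + 9 >= 5: 3*e + q >= -4 && ((2*q != -4 ==> e + z < 8) ==> 3*cnt + q < 9) && ((!(2*q != -4 ==> e + z < 8)) ==> 3*cnt + q < 9)
Answer: WP = 3*e + q >= -4 && ((2*q != -4 ==> e + z < 8) ==> 3*cnt + q < 9) && ((!(2*q != -4 ==> e + z < 8)) ==> 3*cnt + q < 9)


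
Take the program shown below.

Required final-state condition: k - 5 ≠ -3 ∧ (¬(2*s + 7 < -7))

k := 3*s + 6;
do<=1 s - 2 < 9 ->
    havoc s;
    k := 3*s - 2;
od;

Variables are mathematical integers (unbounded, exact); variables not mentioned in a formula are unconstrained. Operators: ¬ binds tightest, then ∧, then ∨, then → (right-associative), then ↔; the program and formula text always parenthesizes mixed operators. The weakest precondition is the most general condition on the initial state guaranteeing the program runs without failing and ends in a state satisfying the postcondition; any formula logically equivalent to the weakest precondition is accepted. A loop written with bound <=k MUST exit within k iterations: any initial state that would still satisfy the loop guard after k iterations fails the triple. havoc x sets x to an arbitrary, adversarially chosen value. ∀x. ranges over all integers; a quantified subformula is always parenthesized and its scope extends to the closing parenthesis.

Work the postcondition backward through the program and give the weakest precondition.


Working backward. After the program, the postcondition k - 5 ≠ -3 ∧ (¬(2*s + 7 < -7)) must hold; in canonical form it is k ≠ 2 ∧ (¬(2*s < -14)).
Before the loop (bound <=1), unroll the exhaustion recursion (WP_0 = exit-now case; WP_j = one more guarded iteration, up to j = 1):
  WP_0: (¬(s < 11)) ∧ k ≠ 2 ∧ (¬(2*s < -14))
  WP_1: (s < 11 → (∀s_1. ((¬(s_1 < 11)) ∧ 3*s_1 ≠ 4 ∧ (¬(2*s_1 < -14))))) ∧ ((¬(s < 11)) → (k ≠ 2 ∧ (¬(2*s < -14))))
So before the loop: (s < 11 → (∀s_1. ((¬(s_1 < 11)) ∧ 3*s_1 ≠ 4 ∧ (¬(2*s_1 < -14))))) ∧ ((¬(s < 11)) → (k ≠ 2 ∧ (¬(2*s < -14))))
Before k := 3*s + 6: (s < 11 → (∀s_1. ((¬(s_1 < 11)) ∧ 3*s_1 ≠ 4 ∧ (¬(2*s_1 < -14))))) ∧ ((¬(s < 11)) → (3*s ≠ -4 ∧ (¬(2*s < -14))))
Answer: WP = (s < 11 → (∀s_1. ((¬(s_1 < 11)) ∧ 3*s_1 ≠ 4 ∧ (¬(2*s_1 < -14))))) ∧ ((¬(s < 11)) → (3*s ≠ -4 ∧ (¬(2*s < -14))))


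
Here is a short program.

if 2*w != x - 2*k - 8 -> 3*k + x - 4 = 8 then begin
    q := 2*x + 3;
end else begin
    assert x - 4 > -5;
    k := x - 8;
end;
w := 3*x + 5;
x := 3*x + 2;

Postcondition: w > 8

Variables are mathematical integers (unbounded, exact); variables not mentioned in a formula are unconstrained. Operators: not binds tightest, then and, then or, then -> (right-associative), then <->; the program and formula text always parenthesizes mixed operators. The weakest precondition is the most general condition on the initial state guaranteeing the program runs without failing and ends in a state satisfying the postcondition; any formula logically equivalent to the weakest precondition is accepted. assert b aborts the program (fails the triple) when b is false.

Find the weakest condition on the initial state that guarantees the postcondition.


Working backward. After the program, w > 8 must hold.
Before x := 3*x + 2: w > 8
Before w := 3*x + 5: 3*x > 3
Then branch requires 3*x > 3; else branch requires x > -1 and 3*x > 3.
Before the if: ((2*k + 2*w != x - 8 -> 3*k + x = 12) -> 3*x > 3) and ((not (2*k + 2*w != x - 8 -> 3*k + x = 12)) -> (x > -1 and 3*x > 3))
Answer: WP = ((2*k + 2*w != x - 8 -> 3*k + x = 12) -> 3*x > 3) and ((not (2*k + 2*w != x - 8 -> 3*k + x = 12)) -> (x > -1 and 3*x > 3))


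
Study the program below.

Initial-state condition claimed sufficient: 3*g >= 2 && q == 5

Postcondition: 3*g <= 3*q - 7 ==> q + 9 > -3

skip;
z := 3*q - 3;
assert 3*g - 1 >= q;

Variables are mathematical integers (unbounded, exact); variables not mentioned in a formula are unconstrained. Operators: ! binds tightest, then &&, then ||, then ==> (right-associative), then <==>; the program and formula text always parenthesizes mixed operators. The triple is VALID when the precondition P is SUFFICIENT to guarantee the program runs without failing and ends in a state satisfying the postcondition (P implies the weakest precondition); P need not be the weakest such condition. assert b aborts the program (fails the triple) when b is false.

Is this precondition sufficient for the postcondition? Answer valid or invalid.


Working backward. After the program, the postcondition 3*g <= 3*q - 7 ==> q + 9 > -3 must hold; in canonical form it is 3*g <= 3*q - 7 ==> q > -12.
Before assert 3*g - 1 >= q: 3*g >= q + 1 && (3*g <= 3*q - 7 ==> q > -12)
Before z := 3*q - 3: 3*g >= q + 1 && (3*g <= 3*q - 7 ==> q > -12)
Before skip: 3*g >= q + 1 && (3*g <= 3*q - 7 ==> q > -12)
The weakest precondition is 3*g >= q + 1 && (3*g <= 3*q - 7 ==> q > -12).
Check whether 3*g >= 2 && q == 5 implies it.
Countermodel: at the initial state g = 1, q = 5, the precondition holds but the weakest precondition fails.
Answer: invalid


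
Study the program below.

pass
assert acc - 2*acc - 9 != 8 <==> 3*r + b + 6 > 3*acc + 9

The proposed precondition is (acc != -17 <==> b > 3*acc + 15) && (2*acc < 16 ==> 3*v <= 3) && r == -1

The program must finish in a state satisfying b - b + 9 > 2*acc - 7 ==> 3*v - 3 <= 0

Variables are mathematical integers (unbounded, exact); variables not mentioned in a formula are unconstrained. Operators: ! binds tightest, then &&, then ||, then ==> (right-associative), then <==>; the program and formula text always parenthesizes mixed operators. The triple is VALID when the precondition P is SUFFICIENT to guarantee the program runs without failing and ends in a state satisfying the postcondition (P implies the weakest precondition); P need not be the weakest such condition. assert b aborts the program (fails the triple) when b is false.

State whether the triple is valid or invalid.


Working backward. After the program, the postcondition b - b + 9 > 2*acc - 7 ==> 3*v - 3 <= 0 must hold; in canonical form it is 2*acc < 16 ==> 3*v <= 3.
Before assert acc - 2*acc - 9 != 8 <==> 3*r + b + 6 > 3*acc + 9: (acc != -17 <==> b + 3*r > 3*acc + 3) && (2*acc < 16 ==> 3*v <= 3)
Before skip: (acc != -17 <==> b + 3*r > 3*acc + 3) && (2*acc < 16 ==> 3*v <= 3)
The weakest precondition is (acc != -17 <==> b + 3*r > 3*acc + 3) && (2*acc < 16 ==> 3*v <= 3).
Check whether (acc != -17 <==> b > 3*acc + 15) && (2*acc < 16 ==> 3*v <= 3) && r == -1 implies it.
Countermodel: at the initial state acc = -17, b = -36, r = -1, v = 1, the precondition holds but the weakest precondition fails.
Answer: invalid


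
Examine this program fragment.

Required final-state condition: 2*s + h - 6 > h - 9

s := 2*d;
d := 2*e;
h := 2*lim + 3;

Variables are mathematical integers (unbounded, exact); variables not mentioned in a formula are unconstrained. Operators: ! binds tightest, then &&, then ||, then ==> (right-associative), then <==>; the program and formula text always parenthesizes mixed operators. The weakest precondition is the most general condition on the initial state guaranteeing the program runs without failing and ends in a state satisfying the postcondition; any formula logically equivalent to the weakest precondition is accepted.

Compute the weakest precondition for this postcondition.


Working backward. After the program, the postcondition 2*s + h - 6 > h - 9 must hold; in canonical form it is 2*s > -3.
Before h := 2*lim + 3: 2*s > -3
Before d := 2*e: 2*s > -3
Before s := 2*d: 4*d > -3
Answer: WP = 4*d > -3


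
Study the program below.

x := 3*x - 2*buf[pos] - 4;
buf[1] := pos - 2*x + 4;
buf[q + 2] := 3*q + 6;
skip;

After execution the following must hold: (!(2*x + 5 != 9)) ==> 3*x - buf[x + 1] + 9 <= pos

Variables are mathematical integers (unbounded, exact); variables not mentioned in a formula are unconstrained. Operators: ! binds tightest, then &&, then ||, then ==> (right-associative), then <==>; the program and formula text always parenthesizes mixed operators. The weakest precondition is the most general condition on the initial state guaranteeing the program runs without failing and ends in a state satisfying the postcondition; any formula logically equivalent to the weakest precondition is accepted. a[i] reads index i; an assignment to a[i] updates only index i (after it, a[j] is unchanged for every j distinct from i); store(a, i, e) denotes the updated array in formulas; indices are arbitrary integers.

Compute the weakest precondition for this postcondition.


Working backward. After the program, the postcondition (!(2*x + 5 != 9)) ==> 3*x - buf[x + 1] + 9 <= pos must hold; in canonical form it is (!(2*x != 4)) ==> 3*x <= buf[x + 1] + pos - 9.
Before skip: (!(2*x != 4)) ==> 3*x <= buf[x + 1] + pos - 9
Before buf[q + 2] := 3*q + 6: (!(2*x != 4)) ==> 3*x <= store(buf, q + 2, 3*q + 6)[x + 1] + pos - 9
Before buf[1] := pos - 2*x + 4: (!(2*x != 4)) ==> 3*x <= store(store(buf, 1, pos - 2*x + 4), q + 2, 3*q + 6)[x + 1] + pos - 9
Before x := 3*x - 2*buf[pos] - 4: (!(6*x != 4*buf[pos] + 12)) ==> 9*x <= 6*buf[pos] + store(store(buf, 1, 4*buf[pos] + pos - 6*x + 12), q + 2, 3*q + 6)[-2*buf[pos] + 3*x - 3] + pos + 3
Answer: WP = (!(6*x != 4*buf[pos] + 12)) ==> 9*x <= 6*buf[pos] + store(store(buf, 1, 4*buf[pos] + pos - 6*x + 12), q + 2, 3*q + 6)[-2*buf[pos] + 3*x - 3] + pos + 3
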